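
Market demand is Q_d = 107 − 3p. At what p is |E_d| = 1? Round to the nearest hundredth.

17.83

For linear demand Q_d = a − bp, E = −bp/(a − bp). |E| = 1 ⇒ bp = a − bp ⇒ p = a/(2b).
p = 107/(2·3) ≈ 17.83.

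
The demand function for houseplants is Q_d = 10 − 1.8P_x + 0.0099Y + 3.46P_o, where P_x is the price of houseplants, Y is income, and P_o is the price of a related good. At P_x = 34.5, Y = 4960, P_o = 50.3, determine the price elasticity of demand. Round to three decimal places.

-0.363

Evaluating quantity at (P_x, Y, P_o) gives Q_d = 10 − 1.8(34.5) + 0.0099(4960) + 3.46(50.3) = 10 − 62.1 + 49.104 + 174.038 = 171.042.
∂Q_d/∂P_x = −1.8, so E_p = (−1.8)·(34.5/171.042) ≈ -0.363.
|E_p| < 1: demand is inelastic.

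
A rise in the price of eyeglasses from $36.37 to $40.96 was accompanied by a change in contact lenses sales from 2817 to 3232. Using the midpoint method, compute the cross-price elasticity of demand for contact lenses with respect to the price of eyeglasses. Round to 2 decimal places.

1.16

%ΔQ_x = (3232 − 2817)/[(2817+3232)/2] = 415/3024.5 ≈ 0.1372.
%ΔP_y = (40.96 − 36.37)/[(36.37+40.96)/2] ≈ 0.1187.
E_xy = 0.1372/0.1187 ≈ 1.16.
E_xy > 0, so contact lenses and eyeglasses are substitutes.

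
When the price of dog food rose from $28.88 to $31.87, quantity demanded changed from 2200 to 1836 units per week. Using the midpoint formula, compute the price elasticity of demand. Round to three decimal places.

%Δq = (1836 − 2200)/[(2200 + 1836)/2] = -364/2018 ≈ -0.1804.
%ΔP = (31.87 − 28.88)/[(28.88 + 31.87)/2] = 2.99/30.375 ≈ 0.0984.
Arc elasticity E = %Δq/%ΔP ≈ -0.1804/0.0984 ≈ -1.832.
|E| > 1: demand is elastic over this range.

-1.832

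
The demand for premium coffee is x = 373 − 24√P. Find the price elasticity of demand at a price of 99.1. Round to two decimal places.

At P = 99.1, x = 134.0824.
dx/dP = −24/(2√P) = −24/(2·9.9549).
Point elasticity E = (dx/dP)·(P/x) = -1.2054 × 99.1/134.0824 ≈ -0.89.
|E| < 1, so demand is inelastic at this price.

-0.89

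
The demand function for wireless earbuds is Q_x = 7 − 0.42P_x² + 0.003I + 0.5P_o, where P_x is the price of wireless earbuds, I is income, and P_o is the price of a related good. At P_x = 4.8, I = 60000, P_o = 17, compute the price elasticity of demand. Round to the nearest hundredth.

-0.10

Substituting, Q_x = 7 − 0.42(4.8)² + 0.003(60000) + 0.5(17) = 7 − 9.6768 + 180 + 8.5 = 185.8232.
∂Q_x/∂P_x = −2·0.42·P_x = -4.032, so E_p = -4.032·(4.8/185.8232) ≈ -0.10.
|E_p| < 1: demand is inelastic.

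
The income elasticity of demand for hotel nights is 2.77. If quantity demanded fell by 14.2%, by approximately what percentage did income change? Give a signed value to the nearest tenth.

-5.1

%ΔQ ≈ E × %ΔI ⇒ %ΔI = %ΔQ / E = (-14.2%)/(2.77) ≈ -5.1%.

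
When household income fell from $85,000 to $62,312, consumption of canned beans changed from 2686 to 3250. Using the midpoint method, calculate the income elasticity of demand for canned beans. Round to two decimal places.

%ΔQ = (3250 − 2686)/[(2686+3250)/2] = 564/2968 ≈ 0.1900.
%ΔY = (62,312 − 85,000)/[(85,000+62,312)/2] = -22688/73656 ≈ -0.3080.
E_I = %ΔQ/%ΔY ≈ -0.62.
E_I < 0: inferior good.

-0.62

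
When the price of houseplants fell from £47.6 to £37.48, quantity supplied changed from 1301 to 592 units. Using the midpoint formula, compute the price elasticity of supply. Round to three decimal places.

%Δq = (592 − 1301)/[(1301 + 592)/2] = -709/946.5 ≈ -0.7491.
%Δp = (37.48 − 47.6)/[(47.6 + 37.48)/2] = -10.12/42.54 ≈ -0.2379.
Arc elasticity E = %Δq/%Δp ≈ -0.7491/-0.2379 ≈ 3.149.
|E| > 1: supply is elastic over this range.

3.149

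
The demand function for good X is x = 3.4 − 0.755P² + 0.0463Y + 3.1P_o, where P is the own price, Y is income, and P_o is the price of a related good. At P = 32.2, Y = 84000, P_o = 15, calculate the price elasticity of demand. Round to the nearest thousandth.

First evaluate x: 3.4 − 0.755(32.2)² + 0.0463(84000) + 3.1(15) = 3.4 − 782.8142 + 3889.2 + 46.5 = 3156.2858.
∂x/∂P = −2·0.755·P = -48.622, so E_p = -48.622·(32.2/3156.2858) ≈ -0.496.
|E_p| < 1: demand is inelastic.

-0.496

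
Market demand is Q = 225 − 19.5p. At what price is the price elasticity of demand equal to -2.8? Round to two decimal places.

Set −bp/(a − bp) = −2.8 ⇒ bp = 2.8(a − bp) ⇒ bp(1+2.8) = 2.8·a.
p = 2.8·225/(19.5·3.8) ≈ 8.50.

8.50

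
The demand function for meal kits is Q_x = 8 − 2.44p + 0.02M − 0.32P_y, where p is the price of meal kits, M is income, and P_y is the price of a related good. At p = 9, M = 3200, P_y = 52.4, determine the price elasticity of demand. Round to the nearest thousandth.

-0.660

Evaluating quantity at (p, M, P_y) gives Q_x = 8 − 2.44(9) + 0.02(3200) − 0.32(52.4) = 8 − 21.96 + 64 − 16.768 = 33.272.
∂Q_x/∂p = −2.44, so E_p = (−2.44)·(9/33.272) ≈ -0.660.
|E_p| < 1: demand is inelastic.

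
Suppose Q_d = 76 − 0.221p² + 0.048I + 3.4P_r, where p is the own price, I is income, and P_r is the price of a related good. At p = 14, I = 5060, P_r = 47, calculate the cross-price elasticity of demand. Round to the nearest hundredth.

First evaluate Q_d: 76 − 0.221(14)² + 0.048(5060) + 3.4(47) = 76 − 43.316 + 242.88 + 159.8 = 435.364.
∂Q_d/∂P_r = +3.4, so E_xy = 3.4·(47/435.364) ≈ 0.37.
E_xy > 0: the goods are substitutes.

0.37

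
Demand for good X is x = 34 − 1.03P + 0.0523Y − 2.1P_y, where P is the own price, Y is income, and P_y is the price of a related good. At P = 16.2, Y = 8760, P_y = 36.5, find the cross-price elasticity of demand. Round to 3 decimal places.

-0.192

First evaluate x: 34 − 1.03(16.2) + 0.0523(8760) − 2.1(36.5) = 34 − 16.686 + 458.148 − 76.65 = 398.812.
∂x/∂P_y = −2.1, so E_xy = -2.1·(36.5/398.812) ≈ -0.192.
E_xy < 0: the goods are complements.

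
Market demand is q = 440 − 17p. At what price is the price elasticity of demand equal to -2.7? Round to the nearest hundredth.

Set −bp/(a − bp) = −2.7 ⇒ bp = 2.7(a − bp) ⇒ bp(1+2.7) = 2.7·a.
p = 2.7·440/(17·3.7) ≈ 18.89.

18.89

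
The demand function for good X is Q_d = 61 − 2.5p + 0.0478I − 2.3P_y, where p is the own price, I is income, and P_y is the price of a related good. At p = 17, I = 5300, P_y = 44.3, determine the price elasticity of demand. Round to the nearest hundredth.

-0.25

Substituting, Q_d = 61 − 2.5(17) + 0.0478(5300) − 2.3(44.3) = 61 − 42.5 + 253.34 − 101.89 = 169.95.
∂Q_d/∂p = −2.5, so E_p = (−2.5)·(17/169.95) ≈ -0.25.
|E_p| < 1: demand is inelastic.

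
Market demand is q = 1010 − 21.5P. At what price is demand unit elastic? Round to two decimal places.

For linear demand q = a − bP, E = −bP/(a − bP). |E| = 1 ⇒ bP = a − bP ⇒ P = a/(2b).
P = 1010/(2·21.5) ≈ 23.49.

23.49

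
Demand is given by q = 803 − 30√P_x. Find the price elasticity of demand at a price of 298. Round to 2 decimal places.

At P_x = 298, q = 285.1197.
dq/dP_x = −30/(2√P_x) = −30/(2·17.2627).
Point elasticity E = (dq/dP_x)·(P_x/q) = -0.8689 × 298/285.1197 ≈ -0.91.
|E| < 1, so demand is inelastic at this price.

-0.91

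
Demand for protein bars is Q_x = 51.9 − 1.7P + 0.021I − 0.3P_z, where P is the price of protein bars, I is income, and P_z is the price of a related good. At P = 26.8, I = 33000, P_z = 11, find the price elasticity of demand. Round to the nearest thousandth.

At the given point, Q_x = 51.9 − 1.7(26.8) + 0.021(33000) − 0.3(11) = 51.9 − 45.56 + 693 − 3.3 = 696.04.
∂Q_x/∂P = −1.7, so E_p = (−1.7)·(26.8/696.04) ≈ -0.065.
|E_p| < 1: demand is inelastic.

-0.065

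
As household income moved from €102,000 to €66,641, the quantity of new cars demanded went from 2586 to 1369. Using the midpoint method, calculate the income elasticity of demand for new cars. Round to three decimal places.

%ΔQ = (1369 − 2586)/[(2586+1369)/2] = -1217/1977.5 ≈ -0.6154.
%ΔY = (66,641 − 102,000)/[(102,000+66,641)/2] = -35359/84320.5 ≈ -0.4193.
E_I = %ΔQ/%ΔY ≈ 1.468.
E_I > 1: normal good (luxury).

1.468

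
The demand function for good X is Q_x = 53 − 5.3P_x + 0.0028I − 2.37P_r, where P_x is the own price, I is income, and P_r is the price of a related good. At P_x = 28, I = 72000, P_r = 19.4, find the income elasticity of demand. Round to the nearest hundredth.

At the given point, Q_x = 53 − 5.3(28) + 0.0028(72000) − 2.37(19.4) = 53 − 148.4 + 201.6 − 45.978 = 60.222.
∂Q_x/∂I = +0.0028, so E_I = 0.0028·(72000/60.222) ≈ 3.35.
E_I > 1: normal good (luxury).

3.35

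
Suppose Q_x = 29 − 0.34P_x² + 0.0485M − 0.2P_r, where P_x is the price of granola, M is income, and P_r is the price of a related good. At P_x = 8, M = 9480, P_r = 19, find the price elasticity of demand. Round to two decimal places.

Evaluating quantity at (P_x, M, P_r) gives Q_x = 29 − 0.34(8)² + 0.0485(9480) − 0.2(19) = 29 − 21.76 + 459.78 − 3.8 = 463.22.
∂Q_x/∂P_x = −2·0.34·P_x = -5.44, so E_p = -5.44·(8/463.22) ≈ -0.09.
|E_p| < 1: demand is inelastic.

-0.09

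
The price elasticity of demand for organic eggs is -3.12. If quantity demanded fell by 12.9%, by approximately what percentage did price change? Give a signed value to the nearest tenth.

%ΔQ ≈ E × %ΔP ⇒ %ΔP = %ΔQ / E = (-12.9%)/(-3.12) ≈ 4.1%.

4.1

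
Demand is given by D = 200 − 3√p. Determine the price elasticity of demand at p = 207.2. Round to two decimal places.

At p = 207.2, D = 156.8167.
dD/dp = −3/(2√p) = −3/(2·14.3944).
Point elasticity E = (dD/dp)·(p/D) = -0.1042 × 207.2/156.8167 ≈ -0.14.
|E| < 1, so demand is inelastic at this price.

-0.14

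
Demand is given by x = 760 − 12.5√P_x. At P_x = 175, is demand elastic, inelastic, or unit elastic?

inelastic

At P_x = 175, x = 594.6405.
dx/dP_x = −12.5/(2√P_x) = −12.5/(2·13.2288).
Point elasticity E = (dx/dP_x)·(P_x/x) = -0.4725 × 175/594.6405 ≈ -0.139.
|E| ≈ 0.139 < 1, so demand is inelastic.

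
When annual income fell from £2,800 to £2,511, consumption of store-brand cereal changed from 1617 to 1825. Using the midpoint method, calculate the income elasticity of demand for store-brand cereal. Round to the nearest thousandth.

-1.111

%ΔQ = (1825 − 1617)/[(1617+1825)/2] = 208/1721 ≈ 0.1209.
%ΔI = (2,511 − 2,800)/[(2,800+2,511)/2] = -289/2655.5 ≈ -0.1088.
E_I = %ΔQ/%ΔI ≈ -1.111.
E_I < 0: inferior good.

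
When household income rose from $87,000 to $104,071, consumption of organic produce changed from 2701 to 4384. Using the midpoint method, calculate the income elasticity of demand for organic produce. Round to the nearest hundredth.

2.66

%ΔQ = (4384 − 2701)/[(2701+4384)/2] = 1683/3542.5 ≈ 0.4751.
%ΔI = (104,071 − 87,000)/[(87,000+104,071)/2] = 17071/95535.5 ≈ 0.1787.
E_I = %ΔQ/%ΔI ≈ 2.66.
E_I > 1: normal good (luxury).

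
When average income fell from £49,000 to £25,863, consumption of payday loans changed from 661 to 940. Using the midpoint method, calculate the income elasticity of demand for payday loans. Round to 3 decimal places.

-0.564

%ΔQ = (940 − 661)/[(661+940)/2] = 279/800.5 ≈ 0.3485.
%ΔY = (25,863 − 49,000)/[(49,000+25,863)/2] = -23137/37431.5 ≈ -0.6181.
E_I = %ΔQ/%ΔY ≈ -0.564.
E_I < 0: inferior good.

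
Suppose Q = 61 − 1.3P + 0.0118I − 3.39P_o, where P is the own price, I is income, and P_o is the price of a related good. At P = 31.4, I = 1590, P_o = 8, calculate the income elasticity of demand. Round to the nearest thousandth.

1.587

Substituting, Q = 61 − 1.3(31.4) + 0.0118(1590) − 3.39(8) = 61 − 40.82 + 18.762 − 27.12 = 11.822.
∂Q/∂I = +0.0118, so E_I = 0.0118·(1590/11.822) ≈ 1.587.
E_I > 1: normal good (luxury).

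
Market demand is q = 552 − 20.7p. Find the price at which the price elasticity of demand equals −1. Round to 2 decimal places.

13.33

For linear demand q = a − bp, E = −bp/(a − bp). |E| = 1 ⇒ bp = a − bp ⇒ p = a/(2b).
p = 552/(2·20.7) ≈ 13.33.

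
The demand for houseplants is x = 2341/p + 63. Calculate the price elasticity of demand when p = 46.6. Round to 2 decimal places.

-0.44

At p = 46.6, x = 113.2361.
dx/dp = −2341/p² = −1.078.
Point elasticity E = (dx/dp)·(p/x) = -1.078 × 46.6/113.2361 ≈ -0.44.
|E| < 1, so demand is inelastic at this price.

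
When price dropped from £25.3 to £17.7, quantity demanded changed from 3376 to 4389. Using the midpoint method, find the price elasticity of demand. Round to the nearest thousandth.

-0.738

%ΔQ = (4389 − 3376)/[(3376 + 4389)/2] = 1013/3882.5 ≈ 0.2609.
%ΔP = (17.7 − 25.3)/[(25.3 + 17.7)/2] = -7.6/21.5 ≈ -0.3535.
Arc elasticity E = %ΔQ/%ΔP ≈ 0.2609/-0.3535 ≈ -0.738.
|E| < 1: demand is inelastic over this range.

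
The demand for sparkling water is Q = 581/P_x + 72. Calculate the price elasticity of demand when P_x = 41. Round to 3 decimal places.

At P_x = 41, Q = 86.1707.
dQ/dP_x = −581/P_x² = −0.3456.
Point elasticity E = (dQ/dP_x)·(P_x/Q) = -0.3456 × 41/86.1707 ≈ -0.164.
|E| < 1, so demand is inelastic at this price.

-0.164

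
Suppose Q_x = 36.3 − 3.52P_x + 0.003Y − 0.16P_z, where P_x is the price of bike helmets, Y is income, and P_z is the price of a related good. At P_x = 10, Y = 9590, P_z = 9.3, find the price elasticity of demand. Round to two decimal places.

At the given point, Q_x = 36.3 − 3.52(10) + 0.003(9590) − 0.16(9.3) = 36.3 − 35.2 + 28.77 − 1.488 = 28.382.
∂Q_x/∂P_x = −3.52, so E_p = (−3.52)·(10/28.382) ≈ -1.24.
|E_p| > 1: demand is elastic.

-1.24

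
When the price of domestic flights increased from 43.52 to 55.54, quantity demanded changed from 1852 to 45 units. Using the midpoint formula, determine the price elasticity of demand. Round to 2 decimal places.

%Δq = (45 − 1852)/[(1852 + 45)/2] = -1807/948.5 ≈ -1.9051.
%ΔP = (55.54 − 43.52)/[(43.52 + 55.54)/2] = 12.02/49.53 ≈ 0.2427.
Arc elasticity E = %Δq/%ΔP ≈ -1.9051/0.2427 ≈ -7.85.
|E| > 1: demand is elastic over this range.

-7.85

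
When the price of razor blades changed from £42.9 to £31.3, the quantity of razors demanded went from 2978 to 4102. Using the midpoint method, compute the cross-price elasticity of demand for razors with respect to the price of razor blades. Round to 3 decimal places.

%ΔQ_x = (4102 − 2978)/[(2978+4102)/2] = 1124/3540 ≈ 0.3175.
%ΔP_y = (31.3 − 42.9)/[(42.9+31.3)/2] ≈ -0.3127.
E_xy = 0.3175/-0.3127 ≈ -1.015.
E_xy < 0, so razors and razor blades are complements.

-1.015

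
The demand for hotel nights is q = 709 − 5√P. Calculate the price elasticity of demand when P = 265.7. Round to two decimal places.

-0.06

At P = 265.7, q = 627.4985.
dq/dP = −5/(2√P) = −5/(2·16.3003).
Point elasticity E = (dq/dP)·(P/q) = -0.1534 × 265.7/627.4985 ≈ -0.06.
|E| < 1, so demand is inelastic at this price.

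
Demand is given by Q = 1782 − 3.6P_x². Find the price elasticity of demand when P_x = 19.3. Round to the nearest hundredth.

-6.08

At P_x = 19.3, Q = 441.036.
dQ/dP_x = −2·3.6·P_x = −138.96.
Point elasticity E = (dQ/dP_x)·(P_x/Q) = -138.96 × 19.3/441.036 ≈ -6.08.
|E| > 1, so demand is elastic at this price.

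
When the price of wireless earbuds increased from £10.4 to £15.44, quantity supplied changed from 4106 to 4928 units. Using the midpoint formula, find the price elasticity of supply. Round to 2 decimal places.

0.47

%Δq = (4928 − 4106)/[(4106 + 4928)/2] = 822/4517 ≈ 0.1820.
%Δp = (15.44 − 10.4)/[(10.4 + 15.44)/2] = 5.04/12.92 ≈ 0.3901.
Arc elasticity E = %Δq/%Δp ≈ 0.1820/0.3901 ≈ 0.47.
|E| < 1: supply is inelastic over this range.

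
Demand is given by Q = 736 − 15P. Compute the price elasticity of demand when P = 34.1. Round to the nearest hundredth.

-2.28

At P = 34.1, Q = 224.5.
dQ/dP = −15.
Point elasticity E = (dQ/dP)·(P/Q) = -15 × 34.1/224.5 ≈ -2.28.
|E| > 1, so demand is elastic at this price.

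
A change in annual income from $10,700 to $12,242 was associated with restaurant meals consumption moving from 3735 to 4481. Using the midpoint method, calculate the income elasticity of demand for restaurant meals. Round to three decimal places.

%ΔQ = (4481 − 3735)/[(3735+4481)/2] = 746/4108 ≈ 0.1816.
%ΔI = (12,242 − 10,700)/[(10,700+12,242)/2] = 1542/11471 ≈ 0.1344.
E_I = %ΔQ/%ΔI ≈ 1.351.
E_I > 1: normal good (luxury).

1.351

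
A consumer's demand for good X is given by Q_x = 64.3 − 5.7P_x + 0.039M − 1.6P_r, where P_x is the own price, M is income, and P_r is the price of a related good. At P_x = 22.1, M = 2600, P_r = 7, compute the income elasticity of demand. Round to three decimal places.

At the given point, Q_x = 64.3 − 5.7(22.1) + 0.039(2600) − 1.6(7) = 64.3 − 125.97 + 101.4 − 11.2 = 28.53.
∂Q_x/∂M = +0.039, so E_I = 0.039·(2600/28.53) ≈ 3.554.
E_I > 1: normal good (luxury).

3.554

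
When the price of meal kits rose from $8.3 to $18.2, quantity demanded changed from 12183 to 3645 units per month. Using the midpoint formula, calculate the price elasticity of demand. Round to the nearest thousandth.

%ΔQ = (3645 − 12183)/[(12183 + 3645)/2] = -8538/7914 ≈ -1.0788.
%ΔP = (18.2 − 8.3)/[(8.3 + 18.2)/2] = 9.9/13.25 ≈ 0.7472.
Arc elasticity E = %ΔQ/%ΔP ≈ -1.0788/0.7472 ≈ -1.444.
|E| > 1: demand is elastic over this range.

-1.444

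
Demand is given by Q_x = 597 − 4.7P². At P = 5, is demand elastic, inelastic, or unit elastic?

At P = 5, Q_x = 479.5.
dQ_x/dP = −2·4.7·P = −47.
Point elasticity E = (dQ_x/dP)·(P/Q_x) = -47 × 5/479.5 ≈ -0.490.
|E| ≈ 0.490 < 1, so demand is inelastic.

inelastic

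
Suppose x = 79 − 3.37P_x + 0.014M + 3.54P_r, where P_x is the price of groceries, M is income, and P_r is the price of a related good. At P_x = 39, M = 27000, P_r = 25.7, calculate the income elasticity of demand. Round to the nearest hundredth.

0.91

Substituting, x = 79 − 3.37(39) + 0.014(27000) + 3.54(25.7) = 79 − 131.43 + 378 + 90.978 = 416.548.
∂x/∂M = +0.014, so E_I = 0.014·(27000/416.548) ≈ 0.91.
E_I ∈ (0,1): normal good (necessity).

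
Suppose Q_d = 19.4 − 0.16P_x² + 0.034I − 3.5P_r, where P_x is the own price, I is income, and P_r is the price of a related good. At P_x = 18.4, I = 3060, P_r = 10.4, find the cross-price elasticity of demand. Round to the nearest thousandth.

-1.107

First evaluate Q_d: 19.4 − 0.16(18.4)² + 0.034(3060) − 3.5(10.4) = 19.4 − 54.1696 + 104.04 − 36.4 = 32.8704.
∂Q_d/∂P_r = −3.5, so E_xy = -3.5·(10.4/32.8704) ≈ -1.107.
E_xy < 0: the goods are complements.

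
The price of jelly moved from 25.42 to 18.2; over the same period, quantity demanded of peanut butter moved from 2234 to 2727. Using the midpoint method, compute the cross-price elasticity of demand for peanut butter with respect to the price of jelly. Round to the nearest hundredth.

%ΔQ_x = (2727 − 2234)/[(2234+2727)/2] = 493/2480.5 ≈ 0.1988.
%ΔP_y = (18.2 − 25.42)/[(25.42+18.2)/2] ≈ -0.3310.
E_xy = 0.1988/-0.3310 ≈ -0.60.
E_xy < 0, so peanut butter and jelly are complements.

-0.60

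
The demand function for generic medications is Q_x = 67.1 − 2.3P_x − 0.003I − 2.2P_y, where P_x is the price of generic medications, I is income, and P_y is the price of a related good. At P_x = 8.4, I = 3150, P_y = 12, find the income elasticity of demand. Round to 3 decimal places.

-0.792

Substituting, Q_x = 67.1 − 2.3(8.4) − 0.003(3150) − 2.2(12) = 67.1 − 19.32 − 9.45 − 26.4 = 11.93.
∂Q_x/∂I = −0.003, so E_I = -0.003·(3150/11.93) ≈ -0.792.
E_I < 0: inferior good.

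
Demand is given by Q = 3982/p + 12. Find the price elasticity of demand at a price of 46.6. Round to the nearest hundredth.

At p = 46.6, Q = 97.4506.
dQ/dp = −3982/p² = −1.8337.
Point elasticity E = (dQ/dp)·(p/Q) = -1.8337 × 46.6/97.4506 ≈ -0.88.
|E| < 1, so demand is inelastic at this price.

-0.88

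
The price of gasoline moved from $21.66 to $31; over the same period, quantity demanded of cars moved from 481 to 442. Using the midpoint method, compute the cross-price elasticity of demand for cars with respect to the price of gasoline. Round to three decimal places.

-0.238

%ΔQ_x = (442 − 481)/[(481+442)/2] = -39/461.5 ≈ -0.0845.
%ΔP_y = (31 − 21.66)/[(21.66+31)/2] ≈ 0.3547.
E_xy = -0.0845/0.3547 ≈ -0.238.
E_xy < 0, so cars and gasoline are complements.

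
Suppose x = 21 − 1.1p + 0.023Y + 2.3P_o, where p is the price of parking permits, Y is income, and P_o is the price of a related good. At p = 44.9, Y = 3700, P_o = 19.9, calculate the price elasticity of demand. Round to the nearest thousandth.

-0.482

Substituting, x = 21 − 1.1(44.9) + 0.023(3700) + 2.3(19.9) = 21 − 49.39 + 85.1 + 45.77 = 102.48.
∂x/∂p = −1.1, so E_p = (−1.1)·(44.9/102.48) ≈ -0.482.
|E_p| < 1: demand is inelastic.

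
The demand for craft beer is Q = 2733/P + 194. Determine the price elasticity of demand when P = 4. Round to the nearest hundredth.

At P = 4, Q = 877.25.
dQ/dP = −2733/P² = −170.8125.
Point elasticity E = (dQ/dP)·(P/Q) = -170.8125 × 4/877.25 ≈ -0.78.
|E| < 1, so demand is inelastic at this price.

-0.78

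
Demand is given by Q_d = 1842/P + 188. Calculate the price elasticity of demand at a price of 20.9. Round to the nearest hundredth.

At P = 20.9, Q_d = 276.134.
dQ_d/dP = −1842/P² = −4.2169.
Point elasticity E = (dQ_d/dP)·(P/Q_d) = -4.2169 × 20.9/276.134 ≈ -0.32.
|E| < 1, so demand is inelastic at this price.

-0.32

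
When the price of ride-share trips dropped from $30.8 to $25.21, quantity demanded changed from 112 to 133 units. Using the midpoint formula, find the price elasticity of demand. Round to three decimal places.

%Δq = (133 − 112)/[(112 + 133)/2] = 21/122.5 ≈ 0.1714.
%Δp = (25.21 − 30.8)/[(30.8 + 25.21)/2] = -5.59/28.005 ≈ -0.1996.
Arc elasticity E = %Δq/%Δp ≈ 0.1714/-0.1996 ≈ -0.859.
|E| < 1: demand is inelastic over this range.

-0.859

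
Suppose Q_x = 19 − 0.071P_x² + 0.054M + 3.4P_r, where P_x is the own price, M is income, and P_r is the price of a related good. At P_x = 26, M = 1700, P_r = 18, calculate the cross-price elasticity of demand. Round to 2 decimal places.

0.49

Q_x = 19 − 0.071(26)² + 0.054(1700) + 3.4(18) = 19 − 47.996 + 91.8 + 61.2 = 124.004.
∂Q_x/∂P_r = +3.4, so E_xy = 3.4·(18/124.004) ≈ 0.49.
E_xy > 0: the goods are substitutes.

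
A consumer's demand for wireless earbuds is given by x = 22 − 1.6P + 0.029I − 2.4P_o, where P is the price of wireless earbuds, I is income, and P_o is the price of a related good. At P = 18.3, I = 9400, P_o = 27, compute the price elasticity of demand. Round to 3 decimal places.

-0.146

Substituting, x = 22 − 1.6(18.3) + 0.029(9400) − 2.4(27) = 22 − 29.28 + 272.6 − 64.8 = 200.52.
∂x/∂P = −1.6, so E_p = (−1.6)·(18.3/200.52) ≈ -0.146.
|E_p| < 1: demand is inelastic.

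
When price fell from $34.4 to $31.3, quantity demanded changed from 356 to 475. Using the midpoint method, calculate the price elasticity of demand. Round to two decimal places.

%Δq = (475 − 356)/[(356 + 475)/2] = 119/415.5 ≈ 0.2864.
%Δp = (31.3 − 34.4)/[(34.4 + 31.3)/2] = -3.1/32.85 ≈ -0.0944.
Arc elasticity E = %Δq/%Δp ≈ 0.2864/-0.0944 ≈ -3.03.
|E| > 1: demand is elastic over this range.

-3.03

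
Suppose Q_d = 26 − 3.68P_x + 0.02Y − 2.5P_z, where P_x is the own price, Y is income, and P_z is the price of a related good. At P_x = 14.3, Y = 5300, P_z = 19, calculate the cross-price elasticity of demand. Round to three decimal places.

At the given point, Q_d = 26 − 3.68(14.3) + 0.02(5300) − 2.5(19) = 26 − 52.624 + 106 − 47.5 = 31.876.
∂Q_d/∂P_z = −2.5, so E_xy = -2.5·(19/31.876) ≈ -1.490.
E_xy < 0: the goods are complements.

-1.490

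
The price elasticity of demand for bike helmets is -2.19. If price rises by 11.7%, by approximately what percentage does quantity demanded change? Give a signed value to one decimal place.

%ΔQ ≈ E × %ΔP = (-2.19) × (11.7%) ≈ -25.6%.

-25.6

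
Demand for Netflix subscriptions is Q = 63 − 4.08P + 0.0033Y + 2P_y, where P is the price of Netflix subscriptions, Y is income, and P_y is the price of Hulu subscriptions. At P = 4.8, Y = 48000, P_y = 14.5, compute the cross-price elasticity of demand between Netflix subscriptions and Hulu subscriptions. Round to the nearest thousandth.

First evaluate Q: 63 − 4.08(4.8) + 0.0033(48000) + 2(14.5) = 63 − 19.584 + 158.4 + 29 = 230.816.
∂Q/∂P_y = +2, so E_xy = 2·(14.5/230.816) ≈ 0.126.
E_xy > 0: the goods are substitutes.

0.126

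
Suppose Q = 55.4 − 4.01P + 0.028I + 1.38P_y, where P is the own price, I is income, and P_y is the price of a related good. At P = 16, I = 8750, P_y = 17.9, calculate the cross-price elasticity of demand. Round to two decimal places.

0.09

At the given point, Q = 55.4 − 4.01(16) + 0.028(8750) + 1.38(17.9) = 55.4 − 64.16 + 245 + 24.702 = 260.942.
∂Q/∂P_y = +1.38, so E_xy = 1.38·(17.9/260.942) ≈ 0.09.
E_xy > 0: the goods are substitutes.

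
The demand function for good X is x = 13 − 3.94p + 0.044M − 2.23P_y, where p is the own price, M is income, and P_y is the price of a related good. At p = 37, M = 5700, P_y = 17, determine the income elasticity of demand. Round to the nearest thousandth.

3.131

Evaluating quantity at (p, M, P_y) gives x = 13 − 3.94(37) + 0.044(5700) − 2.23(17) = 13 − 145.78 + 250.8 − 37.91 = 80.11.
∂x/∂M = +0.044, so E_I = 0.044·(5700/80.11) ≈ 3.131.
E_I > 1: normal good (luxury).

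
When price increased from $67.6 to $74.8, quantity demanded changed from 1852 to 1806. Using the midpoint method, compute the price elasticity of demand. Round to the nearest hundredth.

%ΔQ = (1806 − 1852)/[(1852 + 1806)/2] = -46/1829 ≈ -0.0252.
%Δp = (74.8 − 67.6)/[(67.6 + 74.8)/2] = 7.2/71.2 ≈ 0.1011.
Arc elasticity E = %ΔQ/%Δp ≈ -0.0252/0.1011 ≈ -0.25.
|E| < 1: demand is inelastic over this range.

-0.25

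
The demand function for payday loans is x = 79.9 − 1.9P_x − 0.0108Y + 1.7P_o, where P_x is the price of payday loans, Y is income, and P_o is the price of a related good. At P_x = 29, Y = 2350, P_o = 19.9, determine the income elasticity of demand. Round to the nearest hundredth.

Evaluating quantity at (P_x, Y, P_o) gives x = 79.9 − 1.9(29) − 0.0108(2350) + 1.7(19.9) = 79.9 − 55.1 − 25.38 + 33.83 = 33.25.
∂x/∂Y = −0.0108, so E_I = -0.0108·(2350/33.25) ≈ -0.76.
E_I < 0: inferior good.

-0.76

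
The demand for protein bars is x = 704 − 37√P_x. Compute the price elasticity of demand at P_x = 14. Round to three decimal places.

At P_x = 14, x = 565.5587.
dx/dP_x = −37/(2√P_x) = −37/(2·3.7417).
Point elasticity E = (dx/dP_x)·(P_x/x) = -4.9443 × 14/565.5587 ≈ -0.122.
|E| < 1, so demand is inelastic at this price.

-0.122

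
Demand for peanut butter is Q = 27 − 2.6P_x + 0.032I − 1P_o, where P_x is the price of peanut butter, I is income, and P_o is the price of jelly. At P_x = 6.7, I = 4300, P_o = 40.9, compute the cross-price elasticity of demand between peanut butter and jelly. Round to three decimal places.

-0.385

Evaluating quantity at (P_x, I, P_o) gives Q = 27 − 2.6(6.7) + 0.032(4300) − 1(40.9) = 27 − 17.42 + 137.6 − 40.9 = 106.28.
∂Q/∂P_o = −1, so E_xy = -1·(40.9/106.28) ≈ -0.385.
E_xy < 0: the goods are complements.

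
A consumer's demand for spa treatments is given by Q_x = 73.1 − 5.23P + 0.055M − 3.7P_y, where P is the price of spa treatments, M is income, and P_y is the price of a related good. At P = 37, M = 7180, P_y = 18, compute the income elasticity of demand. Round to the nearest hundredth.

Evaluating quantity at (P, M, P_y) gives Q_x = 73.1 − 5.23(37) + 0.055(7180) − 3.7(18) = 73.1 − 193.51 + 394.9 − 66.6 = 207.89.
∂Q_x/∂M = +0.055, so E_I = 0.055·(7180/207.89) ≈ 1.90.
E_I > 1: normal good (luxury).

1.90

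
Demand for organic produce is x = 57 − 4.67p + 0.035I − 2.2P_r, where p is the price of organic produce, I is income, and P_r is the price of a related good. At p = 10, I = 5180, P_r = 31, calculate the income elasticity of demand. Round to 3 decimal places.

1.469

Evaluating quantity at (p, I, P_r) gives x = 57 − 4.67(10) + 0.035(5180) − 2.2(31) = 57 − 46.7 + 181.3 − 68.2 = 123.4.
∂x/∂I = +0.035, so E_I = 0.035·(5180/123.4) ≈ 1.469.
E_I > 1: normal good (luxury).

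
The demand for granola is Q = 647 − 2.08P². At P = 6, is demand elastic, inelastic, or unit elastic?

At P = 6, Q = 572.12.
dQ/dP = −2·2.08·P = −24.96.
Point elasticity E = (dQ/dP)·(P/Q) = -24.96 × 6/572.12 ≈ -0.262.
|E| ≈ 0.262 < 1, so demand is inelastic.

inelastic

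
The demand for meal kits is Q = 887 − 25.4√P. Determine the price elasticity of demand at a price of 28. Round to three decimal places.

At P = 28, Q = 752.5958.
dQ/dP = −25.4/(2√P) = −25.4/(2·5.2915).
Point elasticity E = (dQ/dP)·(P/Q) = -2.4001 × 28/752.5958 ≈ -0.089.
|E| < 1, so demand is inelastic at this price.

-0.089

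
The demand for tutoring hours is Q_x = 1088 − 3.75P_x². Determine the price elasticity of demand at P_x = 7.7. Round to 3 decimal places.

-0.514

At P_x = 7.7, Q_x = 865.6625.
dQ_x/dP_x = −2·3.75·P_x = −57.75.
Point elasticity E = (dQ_x/dP_x)·(P_x/Q_x) = -57.75 × 7.7/865.6625 ≈ -0.514.
|E| < 1, so demand is inelastic at this price.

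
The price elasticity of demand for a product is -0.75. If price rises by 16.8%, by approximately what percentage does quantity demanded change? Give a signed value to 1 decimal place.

-12.6

%ΔQ ≈ E × %ΔP = (-0.75) × (16.8%) = -12.6%.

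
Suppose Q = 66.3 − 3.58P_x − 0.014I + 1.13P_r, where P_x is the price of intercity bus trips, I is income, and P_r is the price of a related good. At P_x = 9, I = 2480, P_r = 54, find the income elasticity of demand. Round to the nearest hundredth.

-0.58

Substituting, Q = 66.3 − 3.58(9) − 0.014(2480) + 1.13(54) = 66.3 − 32.22 − 34.72 + 61.02 = 60.38.
∂Q/∂I = −0.014, so E_I = -0.014·(2480/60.38) ≈ -0.58.
E_I < 0: inferior good.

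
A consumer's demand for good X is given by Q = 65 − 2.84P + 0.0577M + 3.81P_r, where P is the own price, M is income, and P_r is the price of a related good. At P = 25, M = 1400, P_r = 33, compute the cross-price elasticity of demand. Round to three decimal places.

At the given point, Q = 65 − 2.84(25) + 0.0577(1400) + 3.81(33) = 65 − 71 + 80.78 + 125.73 = 200.51.
∂Q/∂P_r = +3.81, so E_xy = 3.81·(33/200.51) ≈ 0.627.
E_xy > 0: the goods are substitutes.

0.627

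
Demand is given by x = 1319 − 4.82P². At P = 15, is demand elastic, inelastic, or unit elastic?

elastic

At P = 15, x = 234.5.
dx/dP = −2·4.82·P = −144.6.
Point elasticity E = (dx/dP)·(P/x) = -144.6 × 15/234.5 ≈ -9.249.
|E| ≈ 9.249 > 1, so demand is elastic.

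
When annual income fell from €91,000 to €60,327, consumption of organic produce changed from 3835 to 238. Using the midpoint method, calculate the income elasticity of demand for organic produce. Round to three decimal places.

4.357

%ΔQ = (238 − 3835)/[(3835+238)/2] = -3597/2036.5 ≈ -1.7663.
%ΔI = (60,327 − 91,000)/[(91,000+60,327)/2] = -30673/75663.5 ≈ -0.4054.
E_I = %ΔQ/%ΔI ≈ 4.357.
E_I > 1: normal good (luxury).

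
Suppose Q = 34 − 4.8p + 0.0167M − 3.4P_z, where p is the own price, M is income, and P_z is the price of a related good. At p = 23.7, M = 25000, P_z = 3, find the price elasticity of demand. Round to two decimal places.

-0.35

Substituting, Q = 34 − 4.8(23.7) + 0.0167(25000) − 3.4(3) = 34 − 113.76 + 417.5 − 10.2 = 327.54.
∂Q/∂p = −4.8, so E_p = (−4.8)·(23.7/327.54) ≈ -0.35.
|E_p| < 1: demand is inelastic.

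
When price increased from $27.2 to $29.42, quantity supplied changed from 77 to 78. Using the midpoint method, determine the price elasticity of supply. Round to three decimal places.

%Δq = (78 − 77)/[(77 + 78)/2] = 1/77.5 ≈ 0.0129.
%Δp = (29.42 − 27.2)/[(27.2 + 29.42)/2] = 2.22/28.31 ≈ 0.0784.
Arc elasticity E = %Δq/%Δp ≈ 0.0129/0.0784 ≈ 0.165.
|E| < 1: supply is inelastic over this range.

0.165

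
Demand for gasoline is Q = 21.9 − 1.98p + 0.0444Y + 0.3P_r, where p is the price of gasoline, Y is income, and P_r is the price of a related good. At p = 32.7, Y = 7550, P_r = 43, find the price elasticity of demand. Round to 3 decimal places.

Q = 21.9 − 1.98(32.7) + 0.0444(7550) + 0.3(43) = 21.9 − 64.746 + 335.22 + 12.9 = 305.274.
∂Q/∂p = −1.98, so E_p = (−1.98)·(32.7/305.274) ≈ -0.212.
|E_p| < 1: demand is inelastic.

-0.212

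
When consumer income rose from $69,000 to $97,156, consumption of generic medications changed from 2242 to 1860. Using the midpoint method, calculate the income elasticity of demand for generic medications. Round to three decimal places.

%ΔQ = (1860 − 2242)/[(2242+1860)/2] = -382/2051 ≈ -0.1863.
%ΔI = (97,156 − 69,000)/[(69,000+97,156)/2] = 28156/83078 ≈ 0.3389.
E_I = %ΔQ/%ΔI ≈ -0.550.
E_I < 0: inferior good.

-0.550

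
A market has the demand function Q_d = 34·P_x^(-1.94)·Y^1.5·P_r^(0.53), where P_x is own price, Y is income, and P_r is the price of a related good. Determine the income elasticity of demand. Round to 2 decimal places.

For a Cobb–Douglas (constant-elasticity) form Q_d = A·Y^α·…, the elasticity with respect to Y equals the exponent α at every point.
Here the exponent on Y is 1.5, so the income elasticity of demand is 1.50.

1.50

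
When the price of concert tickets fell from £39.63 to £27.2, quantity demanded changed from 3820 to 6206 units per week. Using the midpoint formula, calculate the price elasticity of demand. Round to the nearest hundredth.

%ΔQ = (6206 − 3820)/[(3820 + 6206)/2] = 2386/5013 ≈ 0.4760.
%Δp = (27.2 − 39.63)/[(39.63 + 27.2)/2] = -12.43/33.415 ≈ -0.3720.
Arc elasticity E = %ΔQ/%Δp ≈ 0.4760/-0.3720 ≈ -1.28.
|E| > 1: demand is elastic over this range.

-1.28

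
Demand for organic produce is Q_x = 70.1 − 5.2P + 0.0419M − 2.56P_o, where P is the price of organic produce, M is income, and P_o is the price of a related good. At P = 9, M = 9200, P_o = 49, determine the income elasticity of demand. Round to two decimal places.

First evaluate Q_x: 70.1 − 5.2(9) + 0.0419(9200) − 2.56(49) = 70.1 − 46.8 + 385.48 − 125.44 = 283.34.
∂Q_x/∂M = +0.0419, so E_I = 0.0419·(9200/283.34) ≈ 1.36.
E_I > 1: normal good (luxury).

1.36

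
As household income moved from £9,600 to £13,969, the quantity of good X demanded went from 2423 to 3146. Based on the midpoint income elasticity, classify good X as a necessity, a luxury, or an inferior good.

necessity

%ΔQ = (3146 − 2423)/[(2423+3146)/2] = 723/2784.5 ≈ 0.2597.
%ΔI = (13,969 − 9,600)/[(9,600+13,969)/2] = 4369/11784.5 ≈ 0.3707.
E_I = %ΔQ/%ΔI ≈ 0.700.
E_I ∈ (0,1): normal good (necessity).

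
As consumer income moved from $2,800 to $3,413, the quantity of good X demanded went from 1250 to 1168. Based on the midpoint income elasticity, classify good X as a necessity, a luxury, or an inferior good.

inferior

%ΔQ = (1168 − 1250)/[(1250+1168)/2] = -82/1209 ≈ -0.0678.
%ΔI = (3,413 − 2,800)/[(2,800+3,413)/2] = 613/3106.5 ≈ 0.1973.
E_I = %ΔQ/%ΔI ≈ -0.344.
E_I < 0: inferior good.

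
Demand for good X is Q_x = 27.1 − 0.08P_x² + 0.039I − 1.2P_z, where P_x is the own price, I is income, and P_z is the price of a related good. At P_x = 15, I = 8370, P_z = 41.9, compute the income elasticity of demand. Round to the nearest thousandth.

1.144

Substituting, Q_x = 27.1 − 0.08(15)² + 0.039(8370) − 1.2(41.9) = 27.1 − 18 + 326.43 − 50.28 = 285.25.
∂Q_x/∂I = +0.039, so E_I = 0.039·(8370/285.25) ≈ 1.144.
E_I > 1: normal good (luxury).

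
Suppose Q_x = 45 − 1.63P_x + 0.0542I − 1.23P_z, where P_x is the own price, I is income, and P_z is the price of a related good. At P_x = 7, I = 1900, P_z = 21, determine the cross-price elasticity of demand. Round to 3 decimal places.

-0.233

Q_x = 45 − 1.63(7) + 0.0542(1900) − 1.23(21) = 45 − 11.41 + 102.98 − 25.83 = 110.74.
∂Q_x/∂P_z = −1.23, so E_xy = -1.23·(21/110.74) ≈ -0.233.
E_xy < 0: the goods are complements.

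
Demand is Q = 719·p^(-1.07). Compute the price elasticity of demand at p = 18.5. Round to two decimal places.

-1.07

For a Cobb–Douglas (constant-elasticity) form Q = A·p^α·…, the elasticity with respect to p equals the exponent α at every point.
Here the exponent on p is -1.07, so the price elasticity of demand is -1.07.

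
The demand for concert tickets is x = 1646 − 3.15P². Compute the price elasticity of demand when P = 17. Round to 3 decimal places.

-2.475

At P = 17, x = 735.65.
dx/dP = −2·3.15·P = −107.1.
Point elasticity E = (dx/dP)·(P/x) = -107.1 × 17/735.65 ≈ -2.475.
|E| > 1, so demand is elastic at this price.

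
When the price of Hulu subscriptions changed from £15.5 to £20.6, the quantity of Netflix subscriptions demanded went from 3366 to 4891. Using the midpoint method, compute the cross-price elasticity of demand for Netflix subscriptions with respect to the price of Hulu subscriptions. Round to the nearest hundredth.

1.31

%ΔQ_x = (4891 − 3366)/[(3366+4891)/2] = 1525/4128.5 ≈ 0.3694.
%ΔP_y = (20.6 − 15.5)/[(15.5+20.6)/2] ≈ 0.2825.
E_xy = 0.3694/0.2825 ≈ 1.31.
E_xy > 0, so Netflix subscriptions and Hulu subscriptions are substitutes.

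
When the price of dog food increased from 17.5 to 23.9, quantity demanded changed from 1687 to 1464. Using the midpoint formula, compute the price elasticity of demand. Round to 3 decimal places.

%ΔQ = (1464 − 1687)/[(1687 + 1464)/2] = -223/1575.5 ≈ -0.1415.
%ΔP = (23.9 − 17.5)/[(17.5 + 23.9)/2] = 6.4/20.7 ≈ 0.3092.
Arc elasticity E = %ΔQ/%ΔP ≈ -0.1415/0.3092 ≈ -0.458.
|E| < 1: demand is inelastic over this range.

-0.458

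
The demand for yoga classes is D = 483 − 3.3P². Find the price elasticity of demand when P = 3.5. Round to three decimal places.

-0.183

At P = 3.5, D = 442.575.
dD/dP = −2·3.3·P = −23.1.
Point elasticity E = (dD/dP)·(P/D) = -23.1 × 3.5/442.575 ≈ -0.183.
|E| < 1, so demand is inelastic at this price.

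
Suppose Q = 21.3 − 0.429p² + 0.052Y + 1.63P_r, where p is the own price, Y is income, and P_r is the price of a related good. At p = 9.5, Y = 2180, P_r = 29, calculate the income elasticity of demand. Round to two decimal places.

At the given point, Q = 21.3 − 0.429(9.5)² + 0.052(2180) + 1.63(29) = 21.3 − 38.7173 + 113.36 + 47.27 = 143.2128.
∂Q/∂Y = +0.052, so E_I = 0.052·(2180/143.2128) ≈ 0.79.
E_I ∈ (0,1): normal good (necessity).

0.79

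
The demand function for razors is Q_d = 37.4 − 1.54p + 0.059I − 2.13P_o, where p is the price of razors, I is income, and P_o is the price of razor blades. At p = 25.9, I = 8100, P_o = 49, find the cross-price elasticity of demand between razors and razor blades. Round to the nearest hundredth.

-0.28

Substituting, Q_d = 37.4 − 1.54(25.9) + 0.059(8100) − 2.13(49) = 37.4 − 39.886 + 477.9 − 104.37 = 371.044.
∂Q_d/∂P_o = −2.13, so E_xy = -2.13·(49/371.044) ≈ -0.28.
E_xy < 0: the goods are complements.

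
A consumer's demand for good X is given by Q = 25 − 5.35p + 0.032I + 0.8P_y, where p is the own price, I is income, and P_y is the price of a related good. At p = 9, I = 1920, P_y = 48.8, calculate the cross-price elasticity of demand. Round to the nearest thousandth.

0.505

Substituting, Q = 25 − 5.35(9) + 0.032(1920) + 0.8(48.8) = 25 − 48.15 + 61.44 + 39.04 = 77.33.
∂Q/∂P_y = +0.8, so E_xy = 0.8·(48.8/77.33) ≈ 0.505.
E_xy > 0: the goods are substitutes.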